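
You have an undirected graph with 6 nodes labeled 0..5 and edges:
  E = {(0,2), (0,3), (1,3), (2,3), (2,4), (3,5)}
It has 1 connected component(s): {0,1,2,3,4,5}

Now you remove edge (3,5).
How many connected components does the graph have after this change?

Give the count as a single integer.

Answer: 2

Derivation:
Initial component count: 1
Remove (3,5): it was a bridge. Count increases: 1 -> 2.
  After removal, components: {0,1,2,3,4} {5}
New component count: 2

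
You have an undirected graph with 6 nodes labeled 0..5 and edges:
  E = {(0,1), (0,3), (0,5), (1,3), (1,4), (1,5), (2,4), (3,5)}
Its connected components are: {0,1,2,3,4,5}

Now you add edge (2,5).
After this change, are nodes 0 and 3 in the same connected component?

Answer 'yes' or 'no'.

Initial components: {0,1,2,3,4,5}
Adding edge (2,5): both already in same component {0,1,2,3,4,5}. No change.
New components: {0,1,2,3,4,5}
Are 0 and 3 in the same component? yes

Answer: yes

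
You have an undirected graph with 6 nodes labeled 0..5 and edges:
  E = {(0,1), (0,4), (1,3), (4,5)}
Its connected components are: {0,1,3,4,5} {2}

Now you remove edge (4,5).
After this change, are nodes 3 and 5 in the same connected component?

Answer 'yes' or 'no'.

Initial components: {0,1,3,4,5} {2}
Removing edge (4,5): it was a bridge — component count 2 -> 3.
New components: {0,1,3,4} {2} {5}
Are 3 and 5 in the same component? no

Answer: no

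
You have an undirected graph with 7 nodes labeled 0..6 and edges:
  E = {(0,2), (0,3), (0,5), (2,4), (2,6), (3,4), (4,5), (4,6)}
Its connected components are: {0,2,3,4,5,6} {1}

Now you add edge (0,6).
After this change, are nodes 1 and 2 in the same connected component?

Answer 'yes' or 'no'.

Initial components: {0,2,3,4,5,6} {1}
Adding edge (0,6): both already in same component {0,2,3,4,5,6}. No change.
New components: {0,2,3,4,5,6} {1}
Are 1 and 2 in the same component? no

Answer: no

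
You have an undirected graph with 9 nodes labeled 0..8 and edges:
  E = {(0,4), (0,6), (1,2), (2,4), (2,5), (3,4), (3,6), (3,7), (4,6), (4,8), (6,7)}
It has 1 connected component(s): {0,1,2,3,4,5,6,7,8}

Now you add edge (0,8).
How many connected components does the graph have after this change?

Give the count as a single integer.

Initial component count: 1
Add (0,8): endpoints already in same component. Count unchanged: 1.
New component count: 1

Answer: 1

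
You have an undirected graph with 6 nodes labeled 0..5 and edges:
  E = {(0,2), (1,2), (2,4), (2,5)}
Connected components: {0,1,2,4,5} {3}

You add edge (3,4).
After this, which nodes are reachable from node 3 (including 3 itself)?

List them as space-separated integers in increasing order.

Before: nodes reachable from 3: {3}
Adding (3,4): merges 3's component with another. Reachability grows.
After: nodes reachable from 3: {0,1,2,3,4,5}

Answer: 0 1 2 3 4 5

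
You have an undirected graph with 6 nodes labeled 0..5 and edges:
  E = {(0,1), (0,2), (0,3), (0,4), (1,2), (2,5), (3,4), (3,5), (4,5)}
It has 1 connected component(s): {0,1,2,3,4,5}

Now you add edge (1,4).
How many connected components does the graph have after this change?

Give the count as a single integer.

Answer: 1

Derivation:
Initial component count: 1
Add (1,4): endpoints already in same component. Count unchanged: 1.
New component count: 1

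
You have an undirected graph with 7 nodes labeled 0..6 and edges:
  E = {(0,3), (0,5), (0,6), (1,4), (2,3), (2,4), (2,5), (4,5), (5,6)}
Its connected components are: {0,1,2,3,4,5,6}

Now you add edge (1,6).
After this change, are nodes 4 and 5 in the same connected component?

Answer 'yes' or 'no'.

Answer: yes

Derivation:
Initial components: {0,1,2,3,4,5,6}
Adding edge (1,6): both already in same component {0,1,2,3,4,5,6}. No change.
New components: {0,1,2,3,4,5,6}
Are 4 and 5 in the same component? yes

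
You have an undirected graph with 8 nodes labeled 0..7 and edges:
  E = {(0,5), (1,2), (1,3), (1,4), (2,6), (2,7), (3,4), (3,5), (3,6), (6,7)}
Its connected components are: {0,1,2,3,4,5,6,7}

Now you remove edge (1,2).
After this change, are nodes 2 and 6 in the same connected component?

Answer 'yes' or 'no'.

Initial components: {0,1,2,3,4,5,6,7}
Removing edge (1,2): not a bridge — component count unchanged at 1.
New components: {0,1,2,3,4,5,6,7}
Are 2 and 6 in the same component? yes

Answer: yes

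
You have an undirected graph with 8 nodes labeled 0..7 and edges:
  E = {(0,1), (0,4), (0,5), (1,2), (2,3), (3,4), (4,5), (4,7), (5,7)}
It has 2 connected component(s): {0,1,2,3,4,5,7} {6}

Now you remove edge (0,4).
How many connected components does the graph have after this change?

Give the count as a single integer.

Initial component count: 2
Remove (0,4): not a bridge. Count unchanged: 2.
  After removal, components: {0,1,2,3,4,5,7} {6}
New component count: 2

Answer: 2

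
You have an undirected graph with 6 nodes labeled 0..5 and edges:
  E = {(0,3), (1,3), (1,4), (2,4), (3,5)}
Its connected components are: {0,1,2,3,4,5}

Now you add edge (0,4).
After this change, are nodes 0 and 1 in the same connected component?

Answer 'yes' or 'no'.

Answer: yes

Derivation:
Initial components: {0,1,2,3,4,5}
Adding edge (0,4): both already in same component {0,1,2,3,4,5}. No change.
New components: {0,1,2,3,4,5}
Are 0 and 1 in the same component? yes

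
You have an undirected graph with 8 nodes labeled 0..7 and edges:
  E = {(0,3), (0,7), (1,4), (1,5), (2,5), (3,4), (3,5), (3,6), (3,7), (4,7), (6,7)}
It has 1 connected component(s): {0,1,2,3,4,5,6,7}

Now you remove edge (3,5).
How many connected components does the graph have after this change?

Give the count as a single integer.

Initial component count: 1
Remove (3,5): not a bridge. Count unchanged: 1.
  After removal, components: {0,1,2,3,4,5,6,7}
New component count: 1

Answer: 1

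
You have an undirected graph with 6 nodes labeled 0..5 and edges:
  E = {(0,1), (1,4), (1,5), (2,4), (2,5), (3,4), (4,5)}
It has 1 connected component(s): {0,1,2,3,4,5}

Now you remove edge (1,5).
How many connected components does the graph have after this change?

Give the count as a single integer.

Initial component count: 1
Remove (1,5): not a bridge. Count unchanged: 1.
  After removal, components: {0,1,2,3,4,5}
New component count: 1

Answer: 1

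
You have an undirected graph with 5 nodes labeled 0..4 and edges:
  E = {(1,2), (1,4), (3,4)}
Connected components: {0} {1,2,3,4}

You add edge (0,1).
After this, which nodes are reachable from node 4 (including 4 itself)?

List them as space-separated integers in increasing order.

Before: nodes reachable from 4: {1,2,3,4}
Adding (0,1): merges 4's component with another. Reachability grows.
After: nodes reachable from 4: {0,1,2,3,4}

Answer: 0 1 2 3 4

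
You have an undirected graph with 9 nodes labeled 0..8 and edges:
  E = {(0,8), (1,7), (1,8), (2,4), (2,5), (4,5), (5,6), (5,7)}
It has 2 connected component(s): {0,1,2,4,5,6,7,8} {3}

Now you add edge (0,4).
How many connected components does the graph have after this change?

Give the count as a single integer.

Answer: 2

Derivation:
Initial component count: 2
Add (0,4): endpoints already in same component. Count unchanged: 2.
New component count: 2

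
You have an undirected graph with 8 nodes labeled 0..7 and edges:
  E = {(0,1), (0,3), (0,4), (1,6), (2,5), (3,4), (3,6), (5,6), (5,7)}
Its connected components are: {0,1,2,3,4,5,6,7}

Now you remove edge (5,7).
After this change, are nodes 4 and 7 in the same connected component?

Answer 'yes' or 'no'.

Initial components: {0,1,2,3,4,5,6,7}
Removing edge (5,7): it was a bridge — component count 1 -> 2.
New components: {0,1,2,3,4,5,6} {7}
Are 4 and 7 in the same component? no

Answer: no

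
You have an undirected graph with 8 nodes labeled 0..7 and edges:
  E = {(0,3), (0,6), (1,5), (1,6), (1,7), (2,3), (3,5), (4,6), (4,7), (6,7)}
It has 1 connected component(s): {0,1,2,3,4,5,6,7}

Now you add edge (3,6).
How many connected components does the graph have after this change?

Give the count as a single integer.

Answer: 1

Derivation:
Initial component count: 1
Add (3,6): endpoints already in same component. Count unchanged: 1.
New component count: 1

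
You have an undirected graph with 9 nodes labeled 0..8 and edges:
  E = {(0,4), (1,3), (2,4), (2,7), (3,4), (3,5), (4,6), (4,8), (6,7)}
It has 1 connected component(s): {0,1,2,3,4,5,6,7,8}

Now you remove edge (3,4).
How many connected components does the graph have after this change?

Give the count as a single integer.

Answer: 2

Derivation:
Initial component count: 1
Remove (3,4): it was a bridge. Count increases: 1 -> 2.
  After removal, components: {0,2,4,6,7,8} {1,3,5}
New component count: 2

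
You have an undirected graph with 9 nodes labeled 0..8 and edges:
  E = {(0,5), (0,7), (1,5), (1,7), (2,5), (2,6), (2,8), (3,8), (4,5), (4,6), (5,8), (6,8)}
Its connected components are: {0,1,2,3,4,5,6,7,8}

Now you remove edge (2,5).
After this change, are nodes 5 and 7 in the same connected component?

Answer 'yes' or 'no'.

Answer: yes

Derivation:
Initial components: {0,1,2,3,4,5,6,7,8}
Removing edge (2,5): not a bridge — component count unchanged at 1.
New components: {0,1,2,3,4,5,6,7,8}
Are 5 and 7 in the same component? yes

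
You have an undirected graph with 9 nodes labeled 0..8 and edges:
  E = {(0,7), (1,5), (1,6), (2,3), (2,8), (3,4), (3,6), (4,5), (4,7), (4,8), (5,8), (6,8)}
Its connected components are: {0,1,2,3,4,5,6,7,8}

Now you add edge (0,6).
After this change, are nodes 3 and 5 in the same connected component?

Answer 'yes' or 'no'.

Initial components: {0,1,2,3,4,5,6,7,8}
Adding edge (0,6): both already in same component {0,1,2,3,4,5,6,7,8}. No change.
New components: {0,1,2,3,4,5,6,7,8}
Are 3 and 5 in the same component? yes

Answer: yes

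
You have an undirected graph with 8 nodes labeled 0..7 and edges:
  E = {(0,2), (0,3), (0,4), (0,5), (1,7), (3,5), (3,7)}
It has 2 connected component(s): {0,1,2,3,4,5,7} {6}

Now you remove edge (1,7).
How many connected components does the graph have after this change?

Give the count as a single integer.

Initial component count: 2
Remove (1,7): it was a bridge. Count increases: 2 -> 3.
  After removal, components: {0,2,3,4,5,7} {1} {6}
New component count: 3

Answer: 3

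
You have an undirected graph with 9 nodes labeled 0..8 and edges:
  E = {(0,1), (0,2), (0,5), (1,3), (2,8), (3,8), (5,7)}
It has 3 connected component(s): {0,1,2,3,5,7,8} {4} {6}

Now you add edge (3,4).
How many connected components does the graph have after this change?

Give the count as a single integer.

Initial component count: 3
Add (3,4): merges two components. Count decreases: 3 -> 2.
New component count: 2

Answer: 2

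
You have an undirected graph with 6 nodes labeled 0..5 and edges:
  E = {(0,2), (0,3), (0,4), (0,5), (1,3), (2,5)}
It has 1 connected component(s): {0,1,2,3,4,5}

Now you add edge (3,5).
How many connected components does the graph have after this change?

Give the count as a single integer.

Initial component count: 1
Add (3,5): endpoints already in same component. Count unchanged: 1.
New component count: 1

Answer: 1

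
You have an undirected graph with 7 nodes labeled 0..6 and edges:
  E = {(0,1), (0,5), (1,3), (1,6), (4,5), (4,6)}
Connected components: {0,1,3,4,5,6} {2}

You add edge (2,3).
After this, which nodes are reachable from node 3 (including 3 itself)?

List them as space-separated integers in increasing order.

Answer: 0 1 2 3 4 5 6

Derivation:
Before: nodes reachable from 3: {0,1,3,4,5,6}
Adding (2,3): merges 3's component with another. Reachability grows.
After: nodes reachable from 3: {0,1,2,3,4,5,6}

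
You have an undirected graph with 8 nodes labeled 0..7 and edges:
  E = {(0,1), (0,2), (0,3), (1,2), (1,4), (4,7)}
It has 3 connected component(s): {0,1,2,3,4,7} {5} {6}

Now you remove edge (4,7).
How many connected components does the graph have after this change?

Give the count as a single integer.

Initial component count: 3
Remove (4,7): it was a bridge. Count increases: 3 -> 4.
  After removal, components: {0,1,2,3,4} {5} {6} {7}
New component count: 4

Answer: 4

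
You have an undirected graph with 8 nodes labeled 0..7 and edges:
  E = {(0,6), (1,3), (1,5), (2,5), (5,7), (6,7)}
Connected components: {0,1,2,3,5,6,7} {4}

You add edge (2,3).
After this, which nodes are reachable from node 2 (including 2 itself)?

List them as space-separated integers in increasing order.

Answer: 0 1 2 3 5 6 7

Derivation:
Before: nodes reachable from 2: {0,1,2,3,5,6,7}
Adding (2,3): both endpoints already in same component. Reachability from 2 unchanged.
After: nodes reachable from 2: {0,1,2,3,5,6,7}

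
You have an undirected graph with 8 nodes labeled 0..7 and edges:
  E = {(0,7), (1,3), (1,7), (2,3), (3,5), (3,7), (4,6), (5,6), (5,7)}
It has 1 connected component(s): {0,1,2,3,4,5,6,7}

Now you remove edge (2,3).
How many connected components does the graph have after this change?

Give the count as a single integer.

Initial component count: 1
Remove (2,3): it was a bridge. Count increases: 1 -> 2.
  After removal, components: {0,1,3,4,5,6,7} {2}
New component count: 2

Answer: 2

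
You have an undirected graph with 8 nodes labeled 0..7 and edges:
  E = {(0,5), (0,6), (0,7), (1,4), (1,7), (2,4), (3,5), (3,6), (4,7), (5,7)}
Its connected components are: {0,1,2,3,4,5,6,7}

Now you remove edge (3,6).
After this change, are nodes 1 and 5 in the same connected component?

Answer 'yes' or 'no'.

Initial components: {0,1,2,3,4,5,6,7}
Removing edge (3,6): not a bridge — component count unchanged at 1.
New components: {0,1,2,3,4,5,6,7}
Are 1 and 5 in the same component? yes

Answer: yes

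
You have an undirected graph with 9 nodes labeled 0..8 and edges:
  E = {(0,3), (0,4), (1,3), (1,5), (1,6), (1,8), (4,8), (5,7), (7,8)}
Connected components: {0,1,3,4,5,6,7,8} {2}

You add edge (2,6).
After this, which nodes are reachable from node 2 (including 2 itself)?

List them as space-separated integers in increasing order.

Before: nodes reachable from 2: {2}
Adding (2,6): merges 2's component with another. Reachability grows.
After: nodes reachable from 2: {0,1,2,3,4,5,6,7,8}

Answer: 0 1 2 3 4 5 6 7 8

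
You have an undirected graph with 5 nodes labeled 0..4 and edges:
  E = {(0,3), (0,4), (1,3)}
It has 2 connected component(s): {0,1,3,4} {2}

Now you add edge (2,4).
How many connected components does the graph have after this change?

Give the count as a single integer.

Answer: 1

Derivation:
Initial component count: 2
Add (2,4): merges two components. Count decreases: 2 -> 1.
New component count: 1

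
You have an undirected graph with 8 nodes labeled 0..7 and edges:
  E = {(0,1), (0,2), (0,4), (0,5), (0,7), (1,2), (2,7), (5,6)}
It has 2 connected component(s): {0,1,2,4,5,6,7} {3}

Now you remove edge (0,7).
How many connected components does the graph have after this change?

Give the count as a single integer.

Initial component count: 2
Remove (0,7): not a bridge. Count unchanged: 2.
  After removal, components: {0,1,2,4,5,6,7} {3}
New component count: 2

Answer: 2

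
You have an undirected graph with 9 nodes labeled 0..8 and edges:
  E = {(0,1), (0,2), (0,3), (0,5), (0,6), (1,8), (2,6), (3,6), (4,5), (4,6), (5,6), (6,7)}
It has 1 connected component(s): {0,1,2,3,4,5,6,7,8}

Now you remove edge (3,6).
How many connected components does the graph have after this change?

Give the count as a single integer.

Answer: 1

Derivation:
Initial component count: 1
Remove (3,6): not a bridge. Count unchanged: 1.
  After removal, components: {0,1,2,3,4,5,6,7,8}
New component count: 1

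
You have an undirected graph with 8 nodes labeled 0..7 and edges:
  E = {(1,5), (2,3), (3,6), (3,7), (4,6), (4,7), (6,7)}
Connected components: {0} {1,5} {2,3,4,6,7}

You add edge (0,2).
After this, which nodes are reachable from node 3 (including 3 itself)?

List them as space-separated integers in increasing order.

Answer: 0 2 3 4 6 7

Derivation:
Before: nodes reachable from 3: {2,3,4,6,7}
Adding (0,2): merges 3's component with another. Reachability grows.
After: nodes reachable from 3: {0,2,3,4,6,7}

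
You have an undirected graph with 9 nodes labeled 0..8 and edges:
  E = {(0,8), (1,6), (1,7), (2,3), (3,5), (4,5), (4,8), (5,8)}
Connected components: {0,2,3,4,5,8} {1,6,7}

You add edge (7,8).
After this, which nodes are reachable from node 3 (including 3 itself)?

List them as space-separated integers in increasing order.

Answer: 0 1 2 3 4 5 6 7 8

Derivation:
Before: nodes reachable from 3: {0,2,3,4,5,8}
Adding (7,8): merges 3's component with another. Reachability grows.
After: nodes reachable from 3: {0,1,2,3,4,5,6,7,8}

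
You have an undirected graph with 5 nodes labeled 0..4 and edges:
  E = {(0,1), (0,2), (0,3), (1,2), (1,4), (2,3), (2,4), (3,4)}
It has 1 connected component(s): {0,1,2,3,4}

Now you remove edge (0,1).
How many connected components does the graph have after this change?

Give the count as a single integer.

Initial component count: 1
Remove (0,1): not a bridge. Count unchanged: 1.
  After removal, components: {0,1,2,3,4}
New component count: 1

Answer: 1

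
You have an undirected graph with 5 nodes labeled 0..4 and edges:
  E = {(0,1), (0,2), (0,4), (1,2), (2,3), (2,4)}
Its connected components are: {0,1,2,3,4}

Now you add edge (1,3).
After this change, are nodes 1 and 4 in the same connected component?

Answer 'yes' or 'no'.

Answer: yes

Derivation:
Initial components: {0,1,2,3,4}
Adding edge (1,3): both already in same component {0,1,2,3,4}. No change.
New components: {0,1,2,3,4}
Are 1 and 4 in the same component? yes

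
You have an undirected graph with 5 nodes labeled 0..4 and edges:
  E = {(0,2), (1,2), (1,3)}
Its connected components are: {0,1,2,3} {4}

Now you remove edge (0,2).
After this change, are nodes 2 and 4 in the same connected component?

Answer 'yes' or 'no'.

Answer: no

Derivation:
Initial components: {0,1,2,3} {4}
Removing edge (0,2): it was a bridge — component count 2 -> 3.
New components: {0} {1,2,3} {4}
Are 2 and 4 in the same component? no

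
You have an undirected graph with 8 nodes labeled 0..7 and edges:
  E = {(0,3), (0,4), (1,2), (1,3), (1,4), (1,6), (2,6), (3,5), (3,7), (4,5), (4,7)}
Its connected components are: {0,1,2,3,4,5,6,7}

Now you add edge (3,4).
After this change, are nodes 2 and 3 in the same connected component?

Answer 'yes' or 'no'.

Initial components: {0,1,2,3,4,5,6,7}
Adding edge (3,4): both already in same component {0,1,2,3,4,5,6,7}. No change.
New components: {0,1,2,3,4,5,6,7}
Are 2 and 3 in the same component? yes

Answer: yes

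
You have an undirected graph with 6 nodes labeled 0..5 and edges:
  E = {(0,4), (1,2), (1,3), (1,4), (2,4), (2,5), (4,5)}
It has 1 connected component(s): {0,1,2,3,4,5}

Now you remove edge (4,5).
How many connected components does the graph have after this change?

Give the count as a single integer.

Initial component count: 1
Remove (4,5): not a bridge. Count unchanged: 1.
  After removal, components: {0,1,2,3,4,5}
New component count: 1

Answer: 1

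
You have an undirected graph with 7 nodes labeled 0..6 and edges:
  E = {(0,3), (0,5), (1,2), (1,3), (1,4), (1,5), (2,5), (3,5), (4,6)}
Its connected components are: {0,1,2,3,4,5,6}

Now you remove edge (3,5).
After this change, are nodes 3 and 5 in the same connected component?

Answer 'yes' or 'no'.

Initial components: {0,1,2,3,4,5,6}
Removing edge (3,5): not a bridge — component count unchanged at 1.
New components: {0,1,2,3,4,5,6}
Are 3 and 5 in the same component? yes

Answer: yes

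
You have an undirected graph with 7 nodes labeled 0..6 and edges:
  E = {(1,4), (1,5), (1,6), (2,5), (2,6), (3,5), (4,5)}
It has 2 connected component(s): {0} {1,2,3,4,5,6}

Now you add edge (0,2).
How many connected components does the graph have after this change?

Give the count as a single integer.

Answer: 1

Derivation:
Initial component count: 2
Add (0,2): merges two components. Count decreases: 2 -> 1.
New component count: 1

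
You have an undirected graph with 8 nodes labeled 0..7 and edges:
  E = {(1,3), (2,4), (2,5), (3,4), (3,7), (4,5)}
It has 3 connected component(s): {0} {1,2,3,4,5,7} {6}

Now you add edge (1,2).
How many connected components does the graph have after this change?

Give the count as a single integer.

Initial component count: 3
Add (1,2): endpoints already in same component. Count unchanged: 3.
New component count: 3

Answer: 3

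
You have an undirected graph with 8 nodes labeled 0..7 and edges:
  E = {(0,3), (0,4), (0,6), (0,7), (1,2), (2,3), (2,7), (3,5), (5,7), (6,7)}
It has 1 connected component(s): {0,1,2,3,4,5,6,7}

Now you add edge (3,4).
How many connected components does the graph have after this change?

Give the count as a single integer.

Answer: 1

Derivation:
Initial component count: 1
Add (3,4): endpoints already in same component. Count unchanged: 1.
New component count: 1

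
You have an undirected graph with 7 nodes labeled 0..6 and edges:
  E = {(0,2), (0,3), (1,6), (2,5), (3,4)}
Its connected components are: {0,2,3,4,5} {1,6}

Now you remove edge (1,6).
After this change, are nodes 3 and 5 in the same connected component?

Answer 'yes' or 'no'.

Answer: yes

Derivation:
Initial components: {0,2,3,4,5} {1,6}
Removing edge (1,6): it was a bridge — component count 2 -> 3.
New components: {0,2,3,4,5} {1} {6}
Are 3 and 5 in the same component? yes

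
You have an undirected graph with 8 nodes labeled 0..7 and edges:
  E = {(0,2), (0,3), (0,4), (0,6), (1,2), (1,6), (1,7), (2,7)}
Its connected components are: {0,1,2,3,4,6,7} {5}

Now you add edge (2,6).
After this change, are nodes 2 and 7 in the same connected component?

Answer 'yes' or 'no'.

Initial components: {0,1,2,3,4,6,7} {5}
Adding edge (2,6): both already in same component {0,1,2,3,4,6,7}. No change.
New components: {0,1,2,3,4,6,7} {5}
Are 2 and 7 in the same component? yes

Answer: yes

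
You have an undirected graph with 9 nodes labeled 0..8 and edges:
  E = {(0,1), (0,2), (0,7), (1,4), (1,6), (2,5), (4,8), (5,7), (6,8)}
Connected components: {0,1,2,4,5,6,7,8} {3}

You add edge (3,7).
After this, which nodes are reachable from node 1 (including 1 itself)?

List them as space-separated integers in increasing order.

Before: nodes reachable from 1: {0,1,2,4,5,6,7,8}
Adding (3,7): merges 1's component with another. Reachability grows.
After: nodes reachable from 1: {0,1,2,3,4,5,6,7,8}

Answer: 0 1 2 3 4 5 6 7 8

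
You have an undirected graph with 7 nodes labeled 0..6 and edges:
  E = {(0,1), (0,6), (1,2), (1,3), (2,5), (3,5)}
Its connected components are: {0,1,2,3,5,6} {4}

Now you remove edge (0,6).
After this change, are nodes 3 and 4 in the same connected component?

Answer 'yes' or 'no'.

Answer: no

Derivation:
Initial components: {0,1,2,3,5,6} {4}
Removing edge (0,6): it was a bridge — component count 2 -> 3.
New components: {0,1,2,3,5} {4} {6}
Are 3 and 4 in the same component? no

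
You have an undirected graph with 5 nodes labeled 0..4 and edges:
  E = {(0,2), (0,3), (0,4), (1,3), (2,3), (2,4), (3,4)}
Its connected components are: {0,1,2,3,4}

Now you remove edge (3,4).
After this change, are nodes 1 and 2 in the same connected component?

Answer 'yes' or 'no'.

Answer: yes

Derivation:
Initial components: {0,1,2,3,4}
Removing edge (3,4): not a bridge — component count unchanged at 1.
New components: {0,1,2,3,4}
Are 1 and 2 in the same component? yes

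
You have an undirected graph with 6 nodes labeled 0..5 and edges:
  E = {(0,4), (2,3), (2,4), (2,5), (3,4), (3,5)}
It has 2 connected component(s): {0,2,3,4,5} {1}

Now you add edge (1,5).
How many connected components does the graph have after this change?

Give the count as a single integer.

Initial component count: 2
Add (1,5): merges two components. Count decreases: 2 -> 1.
New component count: 1

Answer: 1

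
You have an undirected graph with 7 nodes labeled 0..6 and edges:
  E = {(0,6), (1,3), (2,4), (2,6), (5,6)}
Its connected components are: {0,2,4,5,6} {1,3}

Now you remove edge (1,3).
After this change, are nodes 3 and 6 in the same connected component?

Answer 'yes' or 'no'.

Initial components: {0,2,4,5,6} {1,3}
Removing edge (1,3): it was a bridge — component count 2 -> 3.
New components: {0,2,4,5,6} {1} {3}
Are 3 and 6 in the same component? no

Answer: no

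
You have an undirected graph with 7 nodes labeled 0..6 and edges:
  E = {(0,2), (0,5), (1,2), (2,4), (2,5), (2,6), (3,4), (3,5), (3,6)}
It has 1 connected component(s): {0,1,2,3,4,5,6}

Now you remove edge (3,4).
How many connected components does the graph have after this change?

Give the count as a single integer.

Answer: 1

Derivation:
Initial component count: 1
Remove (3,4): not a bridge. Count unchanged: 1.
  After removal, components: {0,1,2,3,4,5,6}
New component count: 1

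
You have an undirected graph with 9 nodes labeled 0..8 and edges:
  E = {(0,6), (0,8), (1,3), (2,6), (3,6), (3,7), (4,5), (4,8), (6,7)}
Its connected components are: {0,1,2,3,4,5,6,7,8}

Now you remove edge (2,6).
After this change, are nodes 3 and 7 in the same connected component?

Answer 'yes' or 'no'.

Answer: yes

Derivation:
Initial components: {0,1,2,3,4,5,6,7,8}
Removing edge (2,6): it was a bridge — component count 1 -> 2.
New components: {0,1,3,4,5,6,7,8} {2}
Are 3 and 7 in the same component? yes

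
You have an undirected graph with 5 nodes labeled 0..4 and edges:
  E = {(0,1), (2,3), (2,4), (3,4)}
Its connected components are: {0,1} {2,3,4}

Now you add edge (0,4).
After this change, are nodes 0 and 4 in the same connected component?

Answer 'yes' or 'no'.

Initial components: {0,1} {2,3,4}
Adding edge (0,4): merges {0,1} and {2,3,4}.
New components: {0,1,2,3,4}
Are 0 and 4 in the same component? yes

Answer: yes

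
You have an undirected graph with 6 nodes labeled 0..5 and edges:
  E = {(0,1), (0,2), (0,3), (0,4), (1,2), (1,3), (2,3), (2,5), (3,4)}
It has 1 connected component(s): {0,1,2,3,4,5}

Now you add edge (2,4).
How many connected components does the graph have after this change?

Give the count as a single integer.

Answer: 1

Derivation:
Initial component count: 1
Add (2,4): endpoints already in same component. Count unchanged: 1.
New component count: 1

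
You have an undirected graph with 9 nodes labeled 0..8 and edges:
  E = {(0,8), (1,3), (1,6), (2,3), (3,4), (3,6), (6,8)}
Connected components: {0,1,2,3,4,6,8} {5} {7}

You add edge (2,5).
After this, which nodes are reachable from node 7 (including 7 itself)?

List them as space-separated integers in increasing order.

Answer: 7

Derivation:
Before: nodes reachable from 7: {7}
Adding (2,5): merges two components, but neither contains 7. Reachability from 7 unchanged.
After: nodes reachable from 7: {7}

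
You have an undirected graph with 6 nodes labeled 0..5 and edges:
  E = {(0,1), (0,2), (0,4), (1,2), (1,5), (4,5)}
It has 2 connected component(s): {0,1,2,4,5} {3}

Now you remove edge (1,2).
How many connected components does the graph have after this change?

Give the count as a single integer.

Initial component count: 2
Remove (1,2): not a bridge. Count unchanged: 2.
  After removal, components: {0,1,2,4,5} {3}
New component count: 2

Answer: 2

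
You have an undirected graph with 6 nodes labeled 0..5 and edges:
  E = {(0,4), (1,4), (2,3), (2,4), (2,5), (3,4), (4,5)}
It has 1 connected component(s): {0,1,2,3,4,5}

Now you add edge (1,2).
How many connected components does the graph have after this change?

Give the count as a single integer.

Initial component count: 1
Add (1,2): endpoints already in same component. Count unchanged: 1.
New component count: 1

Answer: 1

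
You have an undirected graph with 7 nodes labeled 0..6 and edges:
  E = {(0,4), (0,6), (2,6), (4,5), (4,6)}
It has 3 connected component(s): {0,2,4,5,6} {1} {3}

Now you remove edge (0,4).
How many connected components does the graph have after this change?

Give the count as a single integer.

Answer: 3

Derivation:
Initial component count: 3
Remove (0,4): not a bridge. Count unchanged: 3.
  After removal, components: {0,2,4,5,6} {1} {3}
New component count: 3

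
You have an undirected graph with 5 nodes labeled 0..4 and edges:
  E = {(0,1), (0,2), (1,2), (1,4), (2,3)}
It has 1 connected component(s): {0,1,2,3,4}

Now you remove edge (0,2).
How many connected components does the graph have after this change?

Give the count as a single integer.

Answer: 1

Derivation:
Initial component count: 1
Remove (0,2): not a bridge. Count unchanged: 1.
  After removal, components: {0,1,2,3,4}
New component count: 1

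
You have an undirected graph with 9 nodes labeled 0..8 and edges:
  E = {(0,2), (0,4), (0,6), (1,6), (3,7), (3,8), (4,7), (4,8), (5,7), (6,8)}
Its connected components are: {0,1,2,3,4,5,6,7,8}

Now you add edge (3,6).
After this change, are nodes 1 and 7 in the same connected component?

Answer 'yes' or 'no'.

Initial components: {0,1,2,3,4,5,6,7,8}
Adding edge (3,6): both already in same component {0,1,2,3,4,5,6,7,8}. No change.
New components: {0,1,2,3,4,5,6,7,8}
Are 1 and 7 in the same component? yes

Answer: yes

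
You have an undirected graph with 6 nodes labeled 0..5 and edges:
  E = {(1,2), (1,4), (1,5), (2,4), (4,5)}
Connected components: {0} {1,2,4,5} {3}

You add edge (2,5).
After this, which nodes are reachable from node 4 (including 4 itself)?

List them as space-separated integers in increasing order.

Before: nodes reachable from 4: {1,2,4,5}
Adding (2,5): both endpoints already in same component. Reachability from 4 unchanged.
After: nodes reachable from 4: {1,2,4,5}

Answer: 1 2 4 5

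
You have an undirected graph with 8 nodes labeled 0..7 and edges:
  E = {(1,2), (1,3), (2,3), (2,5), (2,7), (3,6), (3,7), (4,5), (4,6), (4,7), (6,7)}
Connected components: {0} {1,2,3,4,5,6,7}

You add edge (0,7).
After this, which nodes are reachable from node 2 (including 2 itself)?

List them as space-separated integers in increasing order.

Before: nodes reachable from 2: {1,2,3,4,5,6,7}
Adding (0,7): merges 2's component with another. Reachability grows.
After: nodes reachable from 2: {0,1,2,3,4,5,6,7}

Answer: 0 1 2 3 4 5 6 7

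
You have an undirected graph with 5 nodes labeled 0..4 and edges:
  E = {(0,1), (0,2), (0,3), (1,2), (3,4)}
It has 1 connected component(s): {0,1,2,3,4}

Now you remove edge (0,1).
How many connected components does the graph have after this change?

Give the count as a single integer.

Answer: 1

Derivation:
Initial component count: 1
Remove (0,1): not a bridge. Count unchanged: 1.
  After removal, components: {0,1,2,3,4}
New component count: 1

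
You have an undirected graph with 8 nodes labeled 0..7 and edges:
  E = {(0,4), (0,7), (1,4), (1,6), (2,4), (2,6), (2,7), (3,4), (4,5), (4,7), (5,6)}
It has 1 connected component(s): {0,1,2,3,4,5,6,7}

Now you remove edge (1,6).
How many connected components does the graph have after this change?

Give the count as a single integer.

Initial component count: 1
Remove (1,6): not a bridge. Count unchanged: 1.
  After removal, components: {0,1,2,3,4,5,6,7}
New component count: 1

Answer: 1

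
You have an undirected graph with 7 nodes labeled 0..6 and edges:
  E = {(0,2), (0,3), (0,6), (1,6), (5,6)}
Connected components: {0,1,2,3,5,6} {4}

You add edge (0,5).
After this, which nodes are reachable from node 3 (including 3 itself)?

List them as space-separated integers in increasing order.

Answer: 0 1 2 3 5 6

Derivation:
Before: nodes reachable from 3: {0,1,2,3,5,6}
Adding (0,5): both endpoints already in same component. Reachability from 3 unchanged.
After: nodes reachable from 3: {0,1,2,3,5,6}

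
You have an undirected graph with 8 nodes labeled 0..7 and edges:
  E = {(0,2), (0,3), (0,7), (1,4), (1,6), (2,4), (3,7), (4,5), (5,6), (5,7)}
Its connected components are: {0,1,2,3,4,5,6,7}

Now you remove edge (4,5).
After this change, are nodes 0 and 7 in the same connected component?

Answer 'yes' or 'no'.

Answer: yes

Derivation:
Initial components: {0,1,2,3,4,5,6,7}
Removing edge (4,5): not a bridge — component count unchanged at 1.
New components: {0,1,2,3,4,5,6,7}
Are 0 and 7 in the same component? yes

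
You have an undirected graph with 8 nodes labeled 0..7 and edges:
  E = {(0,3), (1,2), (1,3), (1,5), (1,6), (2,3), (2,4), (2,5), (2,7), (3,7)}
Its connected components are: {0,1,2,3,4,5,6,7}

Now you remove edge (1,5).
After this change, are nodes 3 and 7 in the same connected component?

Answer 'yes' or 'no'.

Initial components: {0,1,2,3,4,5,6,7}
Removing edge (1,5): not a bridge — component count unchanged at 1.
New components: {0,1,2,3,4,5,6,7}
Are 3 and 7 in the same component? yes

Answer: yes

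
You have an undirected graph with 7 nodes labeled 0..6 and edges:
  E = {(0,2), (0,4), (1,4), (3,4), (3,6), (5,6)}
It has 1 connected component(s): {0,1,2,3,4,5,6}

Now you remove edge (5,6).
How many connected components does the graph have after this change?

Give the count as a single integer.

Answer: 2

Derivation:
Initial component count: 1
Remove (5,6): it was a bridge. Count increases: 1 -> 2.
  After removal, components: {0,1,2,3,4,6} {5}
New component count: 2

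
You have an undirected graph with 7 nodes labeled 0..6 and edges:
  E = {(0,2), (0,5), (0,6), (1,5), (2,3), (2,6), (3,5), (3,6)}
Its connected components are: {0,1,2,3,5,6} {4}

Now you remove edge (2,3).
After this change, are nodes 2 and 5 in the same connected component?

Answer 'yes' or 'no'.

Answer: yes

Derivation:
Initial components: {0,1,2,3,5,6} {4}
Removing edge (2,3): not a bridge — component count unchanged at 2.
New components: {0,1,2,3,5,6} {4}
Are 2 and 5 in the same component? yes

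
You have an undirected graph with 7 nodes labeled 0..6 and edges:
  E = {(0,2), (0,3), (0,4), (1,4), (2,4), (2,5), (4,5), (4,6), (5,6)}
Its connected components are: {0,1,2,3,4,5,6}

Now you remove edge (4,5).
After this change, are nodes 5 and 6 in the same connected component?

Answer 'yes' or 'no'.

Initial components: {0,1,2,3,4,5,6}
Removing edge (4,5): not a bridge — component count unchanged at 1.
New components: {0,1,2,3,4,5,6}
Are 5 and 6 in the same component? yes

Answer: yes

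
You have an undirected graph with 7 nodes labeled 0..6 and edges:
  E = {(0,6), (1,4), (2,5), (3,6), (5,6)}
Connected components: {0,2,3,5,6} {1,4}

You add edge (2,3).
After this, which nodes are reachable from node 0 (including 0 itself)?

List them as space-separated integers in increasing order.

Answer: 0 2 3 5 6

Derivation:
Before: nodes reachable from 0: {0,2,3,5,6}
Adding (2,3): both endpoints already in same component. Reachability from 0 unchanged.
After: nodes reachable from 0: {0,2,3,5,6}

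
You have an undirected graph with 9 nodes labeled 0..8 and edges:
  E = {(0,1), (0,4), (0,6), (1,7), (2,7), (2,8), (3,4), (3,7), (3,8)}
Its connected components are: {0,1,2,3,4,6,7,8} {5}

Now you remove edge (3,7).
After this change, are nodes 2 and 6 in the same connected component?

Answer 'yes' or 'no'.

Answer: yes

Derivation:
Initial components: {0,1,2,3,4,6,7,8} {5}
Removing edge (3,7): not a bridge — component count unchanged at 2.
New components: {0,1,2,3,4,6,7,8} {5}
Are 2 and 6 in the same component? yes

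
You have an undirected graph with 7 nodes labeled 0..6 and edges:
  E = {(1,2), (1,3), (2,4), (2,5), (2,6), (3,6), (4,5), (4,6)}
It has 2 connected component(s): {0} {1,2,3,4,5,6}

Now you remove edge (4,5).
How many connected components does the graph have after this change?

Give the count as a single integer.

Initial component count: 2
Remove (4,5): not a bridge. Count unchanged: 2.
  After removal, components: {0} {1,2,3,4,5,6}
New component count: 2

Answer: 2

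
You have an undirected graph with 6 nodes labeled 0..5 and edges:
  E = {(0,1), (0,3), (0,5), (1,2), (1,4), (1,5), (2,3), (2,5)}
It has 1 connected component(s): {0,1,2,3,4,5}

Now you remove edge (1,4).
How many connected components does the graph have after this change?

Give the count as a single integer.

Initial component count: 1
Remove (1,4): it was a bridge. Count increases: 1 -> 2.
  After removal, components: {0,1,2,3,5} {4}
New component count: 2

Answer: 2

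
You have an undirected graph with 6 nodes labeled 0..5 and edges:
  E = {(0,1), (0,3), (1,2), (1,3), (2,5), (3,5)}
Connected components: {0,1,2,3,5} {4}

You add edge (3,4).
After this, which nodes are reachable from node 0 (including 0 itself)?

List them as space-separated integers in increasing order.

Answer: 0 1 2 3 4 5

Derivation:
Before: nodes reachable from 0: {0,1,2,3,5}
Adding (3,4): merges 0's component with another. Reachability grows.
After: nodes reachable from 0: {0,1,2,3,4,5}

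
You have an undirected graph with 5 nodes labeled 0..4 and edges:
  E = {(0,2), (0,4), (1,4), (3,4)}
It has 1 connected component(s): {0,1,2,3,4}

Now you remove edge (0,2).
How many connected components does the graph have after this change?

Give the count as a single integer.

Answer: 2

Derivation:
Initial component count: 1
Remove (0,2): it was a bridge. Count increases: 1 -> 2.
  After removal, components: {0,1,3,4} {2}
New component count: 2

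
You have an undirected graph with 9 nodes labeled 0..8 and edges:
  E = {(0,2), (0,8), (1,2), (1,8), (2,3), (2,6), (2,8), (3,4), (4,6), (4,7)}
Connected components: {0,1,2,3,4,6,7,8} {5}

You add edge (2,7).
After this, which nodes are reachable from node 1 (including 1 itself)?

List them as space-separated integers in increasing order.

Before: nodes reachable from 1: {0,1,2,3,4,6,7,8}
Adding (2,7): both endpoints already in same component. Reachability from 1 unchanged.
After: nodes reachable from 1: {0,1,2,3,4,6,7,8}

Answer: 0 1 2 3 4 6 7 8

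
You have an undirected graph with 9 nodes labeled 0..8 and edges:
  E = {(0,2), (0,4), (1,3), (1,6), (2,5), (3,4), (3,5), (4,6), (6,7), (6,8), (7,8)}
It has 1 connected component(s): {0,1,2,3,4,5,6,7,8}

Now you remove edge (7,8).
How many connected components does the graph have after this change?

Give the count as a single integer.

Answer: 1

Derivation:
Initial component count: 1
Remove (7,8): not a bridge. Count unchanged: 1.
  After removal, components: {0,1,2,3,4,5,6,7,8}
New component count: 1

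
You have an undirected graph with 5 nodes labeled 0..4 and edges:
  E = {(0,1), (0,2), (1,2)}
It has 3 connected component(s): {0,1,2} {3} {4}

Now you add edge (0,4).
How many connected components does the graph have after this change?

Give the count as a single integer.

Initial component count: 3
Add (0,4): merges two components. Count decreases: 3 -> 2.
New component count: 2

Answer: 2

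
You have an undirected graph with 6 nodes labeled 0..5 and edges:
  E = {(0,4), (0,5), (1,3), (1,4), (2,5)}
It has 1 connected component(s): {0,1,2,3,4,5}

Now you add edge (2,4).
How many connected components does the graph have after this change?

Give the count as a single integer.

Initial component count: 1
Add (2,4): endpoints already in same component. Count unchanged: 1.
New component count: 1

Answer: 1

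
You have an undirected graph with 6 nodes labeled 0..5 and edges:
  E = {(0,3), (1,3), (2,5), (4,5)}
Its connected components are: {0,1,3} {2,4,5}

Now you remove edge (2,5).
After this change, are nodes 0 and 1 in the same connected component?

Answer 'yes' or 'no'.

Answer: yes

Derivation:
Initial components: {0,1,3} {2,4,5}
Removing edge (2,5): it was a bridge — component count 2 -> 3.
New components: {0,1,3} {2} {4,5}
Are 0 and 1 in the same component? yes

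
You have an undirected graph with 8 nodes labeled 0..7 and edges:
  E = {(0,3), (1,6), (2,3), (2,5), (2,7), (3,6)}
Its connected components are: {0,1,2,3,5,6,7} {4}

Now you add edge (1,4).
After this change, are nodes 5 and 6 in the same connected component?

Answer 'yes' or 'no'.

Answer: yes

Derivation:
Initial components: {0,1,2,3,5,6,7} {4}
Adding edge (1,4): merges {0,1,2,3,5,6,7} and {4}.
New components: {0,1,2,3,4,5,6,7}
Are 5 and 6 in the same component? yes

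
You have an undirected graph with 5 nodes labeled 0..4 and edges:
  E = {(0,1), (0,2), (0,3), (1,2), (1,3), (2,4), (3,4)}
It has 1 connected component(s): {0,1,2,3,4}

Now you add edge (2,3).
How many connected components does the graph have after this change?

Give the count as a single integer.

Initial component count: 1
Add (2,3): endpoints already in same component. Count unchanged: 1.
New component count: 1

Answer: 1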